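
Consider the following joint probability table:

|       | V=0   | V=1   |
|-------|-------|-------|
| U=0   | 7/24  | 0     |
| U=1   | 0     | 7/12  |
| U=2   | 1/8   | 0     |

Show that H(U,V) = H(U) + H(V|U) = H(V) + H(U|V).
Marginal P(U) (row sums):
  P(U=0) = 7/24 + 0 = 7/24
  P(U=1) = 0 + 7/12 = 7/12
  P(U=2) = 1/8 + 0 = 1/8
Marginal P(V) (column sums):
  P(V=0) = 7/24 + 0 + 1/8 = 5/12
  P(V=1) = 0 + 7/12 + 0 = 7/12

Decomposition 1: H(U) + H(V|U)
H(U) = -[(7/24)·log₂(7/24) + (7/12)·log₂(7/12) + (1/8)·log₂(1/8)]
  = 0.5185 + 0.4536 + 0.3750
  = 1.3471 bits
H(V|U) = -Σ P(U,V)·log₂ P(V|U), where P(V|U) = P(U,V) / P(U)
  (cells with P(U,V) = 0 contribute 0)
  (U=0,V=0): P(V|U) = (7/24)/(7/24) = 1;  -(7/24)·log₂(1) = 0.0000
  (U=1,V=1): P(V|U) = (7/12)/(7/12) = 1;  -(7/12)·log₂(1) = 0.0000
  (U=2,V=0): P(V|U) = (1/8)/(1/8) = 1;  -(1/8)·log₂(1) = 0.0000
H(V|U) = 0.0000 + 0.0000 + 0.0000
  = 0.0000 bits
H(U) + H(V|U) = 1.3471 + 0.0000 = 1.3471 bits

Decomposition 2: H(V) + H(U|V)
H(V) = -[(5/12)·log₂(5/12) + (7/12)·log₂(7/12)]
  = 0.5263 + 0.4536
  = 0.9799 bits
H(U|V) = -Σ P(U,V)·log₂ P(U|V), where P(U|V) = P(U,V) / P(V)
  (cells with P(U,V) = 0 contribute 0)
  (U=0,V=0): P(U|V) = (7/24)/(5/12) = 7/10;  -(7/24)·log₂(7/10) = 0.1501
  (U=1,V=1): P(U|V) = (7/12)/(7/12) = 1;  -(7/12)·log₂(1) = 0.0000
  (U=2,V=0): P(U|V) = (1/8)/(5/12) = 3/10;  -(1/8)·log₂(3/10) = 0.2171
H(U|V) = 0.1501 + 0.0000 + 0.2171
  = 0.3672 bits
H(V) + H(U|V) = 0.9799 + 0.3672 = 1.3471 bits

Direct computation of the joint entropy:
H(U,V) = -[(7/24)·log₂(7/24) + (7/12)·log₂(7/12) + (1/8)·log₂(1/8)]
  = 0.5185 + 0.4536 + 0.3750
  = 1.3471 bits

All three agree: H(U,V) = 1.3471 bits ✓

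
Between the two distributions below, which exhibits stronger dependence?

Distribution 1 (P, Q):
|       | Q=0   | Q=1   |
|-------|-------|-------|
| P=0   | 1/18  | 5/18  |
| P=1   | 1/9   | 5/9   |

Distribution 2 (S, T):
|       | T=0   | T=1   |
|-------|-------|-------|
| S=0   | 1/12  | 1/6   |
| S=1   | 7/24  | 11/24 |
Distribution 1 (P, Q):
Marginal P(P) (row sums):
  P(P=0) = 1/18 + 5/18 = 1/3
  P(P=1) = 1/9 + 5/9 = 2/3
Marginal P(Q) (column sums):
  P(Q=0) = 1/18 + 1/9 = 1/6
  P(Q=1) = 5/18 + 5/9 = 5/6

H(P) = -[(1/3)·log₂(1/3) + (2/3)·log₂(2/3)]
  = 0.5283 + 0.3900
  = 0.9183 bits
H(Q) = -[(1/6)·log₂(1/6) + (5/6)·log₂(5/6)]
  = 0.4308 + 0.2192
  = 0.6500 bits
H(P,Q) = -[(1/18)·log₂(1/18) + (5/18)·log₂(5/18) + (1/9)·log₂(1/9) + (5/9)·log₂(5/9)]
  = 0.2317 + 0.5133 + 0.3522 + 0.4711
  = 1.5683 bits

I(P;Q) = H(P) + H(Q) - H(P,Q)
  = 0.9183 + 0.6500 - 1.5683
  = 0.0000 bits

Distribution 2 (S, T):
Marginal P(S) (row sums):
  P(S=0) = 1/12 + 1/6 = 1/4
  P(S=1) = 7/24 + 11/24 = 3/4
Marginal P(T) (column sums):
  P(T=0) = 1/12 + 7/24 = 3/8
  P(T=1) = 1/6 + 11/24 = 5/8

H(S) = -[(1/4)·log₂(1/4) + (3/4)·log₂(3/4)]
  = 0.5000 + 0.3113
  = 0.8113 bits
H(T) = -[(3/8)·log₂(3/8) + (5/8)·log₂(5/8)]
  = 0.5306 + 0.4238
  = 0.9544 bits
H(S,T) = -[(1/12)·log₂(1/12) + (1/6)·log₂(1/6) + (7/24)·log₂(7/24) + (11/24)·log₂(11/24)]
  = 0.2987 + 0.4308 + 0.5185 + 0.5159
  = 1.7639 bits

I(S;T) = H(S) + H(T) - H(S,T)
  = 0.8113 + 0.9544 - 1.7639
  = 0.0018 bits

I(S;T) = 0.0018 bits > I(P;Q) = 0.0000 bits, so (S, T) has the higher mutual information (stronger dependence).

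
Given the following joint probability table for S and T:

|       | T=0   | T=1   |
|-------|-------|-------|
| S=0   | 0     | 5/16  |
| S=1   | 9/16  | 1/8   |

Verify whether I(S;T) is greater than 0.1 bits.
Marginal P(S) (row sums):
  P(S=0) = 0 + 5/16 = 5/16
  P(S=1) = 9/16 + 1/8 = 11/16
Marginal P(T) (column sums):
  P(T=0) = 0 + 9/16 = 9/16
  P(T=1) = 5/16 + 1/8 = 7/16

H(S) = -[(5/16)·log₂(5/16) + (11/16)·log₂(11/16)]
  = 0.5244 + 0.3716
  = 0.8960 bits
H(T) = -[(9/16)·log₂(9/16) + (7/16)·log₂(7/16)]
  = 0.4669 + 0.5218
  = 0.9887 bits
H(S,T) = -[(5/16)·log₂(5/16) + (9/16)·log₂(9/16) + (1/8)·log₂(1/8)]
  = 0.5244 + 0.4669 + 0.3750
  = 1.3663 bits

I(S;T) = H(S) + H(T) - H(S,T)
  = 0.8960 + 0.9887 - 1.3663
  = 0.5184 bits

Yes. I(S;T) = 0.5184 bits, which is > 0.1 bits.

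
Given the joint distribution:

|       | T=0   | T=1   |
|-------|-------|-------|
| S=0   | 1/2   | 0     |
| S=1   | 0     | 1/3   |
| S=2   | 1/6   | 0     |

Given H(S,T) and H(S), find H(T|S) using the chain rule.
From the chain rule: H(S,T) = H(S) + H(T|S)
Therefore: H(T|S) = H(S,T) - H(S)

H(S,T) = -[(1/2)·log₂(1/2) + (1/3)·log₂(1/3) + (1/6)·log₂(1/6)]
  = 0.5000 + 0.5283 + 0.4308
  = 1.4591 bits
Marginal P(S) (row sums):
  P(S=0) = 1/2 + 0 = 1/2
  P(S=1) = 0 + 1/3 = 1/3
  P(S=2) = 1/6 + 0 = 1/6
H(S) = -[(1/2)·log₂(1/2) + (1/3)·log₂(1/3) + (1/6)·log₂(1/6)]
  = 0.5000 + 0.5283 + 0.4308
  = 1.4591 bits

H(T|S) = 1.4591 - 1.4591 = 0.0000 bits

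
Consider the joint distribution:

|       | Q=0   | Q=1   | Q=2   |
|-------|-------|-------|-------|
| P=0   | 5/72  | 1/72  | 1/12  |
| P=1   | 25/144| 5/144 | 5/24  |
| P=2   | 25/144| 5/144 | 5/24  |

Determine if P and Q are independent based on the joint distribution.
Marginal P(P) (row sums):
  P(P=0) = 5/72 + 1/72 + 1/12 = 1/6
  P(P=1) = 25/144 + 5/144 + 5/24 = 5/12
  P(P=2) = 25/144 + 5/144 + 5/24 = 5/12
Marginal P(Q) (column sums):
  P(Q=0) = 5/72 + 25/144 + 25/144 = 5/12
  P(Q=1) = 1/72 + 5/144 + 5/144 = 1/12
  P(Q=2) = 1/12 + 5/24 + 5/24 = 1/2

P and Q are independent iff P(P=i,Q=j) = P(P=i)·P(Q=j) for every cell.
  P(P=0)·P(Q=0) = 1/6 × 5/12 = 5/72 = P(P=0,Q=0) ✓
  P(P=0)·P(Q=1) = 1/6 × 1/12 = 1/72 = P(P=0,Q=1) ✓
  P(P=0)·P(Q=2) = 1/6 × 1/2 = 1/12 = P(P=0,Q=2) ✓
  P(P=1)·P(Q=0) = 5/12 × 5/12 = 25/144 = P(P=1,Q=0) ✓
  P(P=1)·P(Q=1) = 5/12 × 1/12 = 5/144 = P(P=1,Q=1) ✓
  P(P=1)·P(Q=2) = 5/12 × 1/2 = 5/24 = P(P=1,Q=2) ✓
  P(P=2)·P(Q=0) = 5/12 × 5/12 = 25/144 = P(P=2,Q=0) ✓
  P(P=2)·P(Q=1) = 5/12 × 1/12 = 5/144 = P(P=2,Q=1) ✓
  P(P=2)·P(Q=2) = 5/12 × 1/2 = 5/24 = P(P=2,Q=2) ✓

Yes, P and Q are independent: every cell factors, so I(P;Q) = 0 bits.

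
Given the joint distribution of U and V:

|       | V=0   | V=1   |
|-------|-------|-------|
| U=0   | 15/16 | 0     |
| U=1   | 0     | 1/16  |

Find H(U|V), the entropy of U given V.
Marginal P(V) (column sums):
  P(V=0) = 15/16 + 0 = 15/16
  P(V=1) = 0 + 1/16 = 1/16

H(U|V) = -Σ P(U,V)·log₂ P(U|V), where P(U|V) = P(U,V) / P(V)
  (cells with P(U,V) = 0 contribute 0)
  (U=0,V=0): P(U|V) = (15/16)/(15/16) = 1;  -(15/16)·log₂(1) = 0.0000
  (U=1,V=1): P(U|V) = (1/16)/(1/16) = 1;  -(1/16)·log₂(1) = 0.0000
H(U|V) = 0.0000 + 0.0000
  = 0.0000 bits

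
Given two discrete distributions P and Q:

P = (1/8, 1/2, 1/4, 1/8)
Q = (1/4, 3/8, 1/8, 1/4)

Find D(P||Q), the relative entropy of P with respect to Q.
D(P||Q) = Σ P(i) log₂(P(i)/Q(i))
  i=0: (1/8) × log₂((1/8)/(1/4)) = (1/8) × log₂(1/2) = -0.1250
  i=1: (1/2) × log₂((1/2)/(3/8)) = (1/2) × log₂(4/3) = 0.2075
  i=2: (1/4) × log₂((1/4)/(1/8)) = (1/4) × log₂(2) = 0.2500
  i=3: (1/8) × log₂((1/8)/(1/4)) = (1/8) × log₂(1/2) = -0.1250
D(P||Q) = -0.1250 + 0.2075 + 0.2500 - 0.1250
  = 0.2075 bits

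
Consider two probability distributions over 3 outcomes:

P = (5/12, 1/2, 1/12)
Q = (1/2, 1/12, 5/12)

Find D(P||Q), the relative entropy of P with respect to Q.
D(P||Q) = Σ P(i) log₂(P(i)/Q(i))
  i=0: (5/12) × log₂((5/12)/(1/2)) = (5/12) × log₂(5/6) = -0.1096
  i=1: (1/2) × log₂((1/2)/(1/12)) = (1/2) × log₂(6) = 1.2925
  i=2: (1/12) × log₂((1/12)/(5/12)) = (1/12) × log₂(1/5) = -0.1935
D(P||Q) = -0.1096 + 1.2925 - 0.1935
  = 0.9894 bits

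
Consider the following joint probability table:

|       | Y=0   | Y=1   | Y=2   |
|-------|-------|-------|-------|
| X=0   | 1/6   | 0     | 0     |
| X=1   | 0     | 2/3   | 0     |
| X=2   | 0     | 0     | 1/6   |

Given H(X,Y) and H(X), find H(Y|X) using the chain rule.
From the chain rule: H(X,Y) = H(X) + H(Y|X)
Therefore: H(Y|X) = H(X,Y) - H(X)

H(X,Y) = -[(1/6)·log₂(1/6) + (2/3)·log₂(2/3) + (1/6)·log₂(1/6)]
  = 0.4308 + 0.3900 + 0.4308
  = 1.2516 bits
Marginal P(X) (row sums):
  P(X=0) = 1/6 + 0 + 0 = 1/6
  P(X=1) = 0 + 2/3 + 0 = 2/3
  P(X=2) = 0 + 0 + 1/6 = 1/6
H(X) = -[(1/6)·log₂(1/6) + (2/3)·log₂(2/3) + (1/6)·log₂(1/6)]
  = 0.4308 + 0.3900 + 0.4308
  = 1.2516 bits

H(Y|X) = 1.2516 - 1.2516 = 0.0000 bits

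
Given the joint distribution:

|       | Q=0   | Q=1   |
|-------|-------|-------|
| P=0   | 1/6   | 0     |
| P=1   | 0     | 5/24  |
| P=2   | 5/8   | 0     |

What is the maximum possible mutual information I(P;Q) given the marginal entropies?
The upper bound on mutual information is I(P;Q) ≤ min(H(P), H(Q)).

Marginal P(P) (row sums):
  P(P=0) = 1/6 + 0 = 1/6
  P(P=1) = 0 + 5/24 = 5/24
  P(P=2) = 5/8 + 0 = 5/8
Marginal P(Q) (column sums):
  P(Q=0) = 1/6 + 0 + 5/8 = 19/24
  P(Q=1) = 0 + 5/24 + 0 = 5/24

H(P) = -[(1/6)·log₂(1/6) + (5/24)·log₂(5/24) + (5/8)·log₂(5/8)]
  = 0.4308 + 0.4715 + 0.4238
  = 1.3261 bits
H(Q) = -[(19/24)·log₂(19/24) + (5/24)·log₂(5/24)]
  = 0.2668 + 0.4715
  = 0.7383 bits

Maximum possible I(P;Q) = min(1.3261, 0.7383) = 0.7383 bits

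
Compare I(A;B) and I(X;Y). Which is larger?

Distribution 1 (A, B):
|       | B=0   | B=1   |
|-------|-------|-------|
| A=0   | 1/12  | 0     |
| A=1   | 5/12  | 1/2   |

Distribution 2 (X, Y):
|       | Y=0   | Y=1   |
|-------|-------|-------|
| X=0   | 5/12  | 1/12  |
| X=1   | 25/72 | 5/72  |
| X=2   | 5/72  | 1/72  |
Distribution 1 (A, B):
Marginal P(A) (row sums):
  P(A=0) = 1/12 + 0 = 1/12
  P(A=1) = 5/12 + 1/2 = 11/12
Marginal P(B) (column sums):
  P(B=0) = 1/12 + 5/12 = 1/2
  P(B=1) = 0 + 1/2 = 1/2

H(A) = -[(1/12)·log₂(1/12) + (11/12)·log₂(11/12)]
  = 0.2987 + 0.1151
  = 0.4138 bits
H(B) = -[(1/2)·log₂(1/2) + (1/2)·log₂(1/2)]
  = 0.5000 + 0.5000
  = 1.0000 bits
H(A,B) = -[(1/12)·log₂(1/12) + (5/12)·log₂(5/12) + (1/2)·log₂(1/2)]
  = 0.2987 + 0.5263 + 0.5000
  = 1.3250 bits

I(A;B) = H(A) + H(B) - H(A,B)
  = 0.4138 + 1.0000 - 1.3250
  = 0.0888 bits

Distribution 2 (X, Y):
Marginal P(X) (row sums):
  P(X=0) = 5/12 + 1/12 = 1/2
  P(X=1) = 25/72 + 5/72 = 5/12
  P(X=2) = 5/72 + 1/72 = 1/12
Marginal P(Y) (column sums):
  P(Y=0) = 5/12 + 25/72 + 5/72 = 5/6
  P(Y=1) = 1/12 + 5/72 + 1/72 = 1/6

H(X) = -[(1/2)·log₂(1/2) + (5/12)·log₂(5/12) + (1/12)·log₂(1/12)]
  = 0.5000 + 0.5263 + 0.2987
  = 1.3250 bits
H(Y) = -[(5/6)·log₂(5/6) + (1/6)·log₂(1/6)]
  = 0.2192 + 0.4308
  = 0.6500 bits
H(X,Y) = -[(5/12)·log₂(5/12) + (1/12)·log₂(1/12) + (25/72)·log₂(25/72) + (5/72)·log₂(5/72) + (5/72)·log₂(5/72) + (1/72)·log₂(1/72)]
  = 0.5263 + 0.2987 + 0.5299 + 0.2672 + 0.2672 + 0.0857
  = 1.9750 bits

I(X;Y) = H(X) + H(Y) - H(X,Y)
  = 1.3250 + 0.6500 - 1.9750
  = 0.0000 bits

I(A;B) = 0.0888 bits > I(X;Y) = 0.0000 bits, so (A, B) has the higher mutual information (stronger dependence).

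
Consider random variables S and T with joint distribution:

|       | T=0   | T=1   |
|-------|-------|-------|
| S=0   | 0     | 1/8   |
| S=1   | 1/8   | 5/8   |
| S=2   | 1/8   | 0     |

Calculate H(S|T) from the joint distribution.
Marginal P(T) (column sums):
  P(T=0) = 0 + 1/8 + 1/8 = 1/4
  P(T=1) = 1/8 + 5/8 + 0 = 3/4

H(S|T) = -Σ P(S,T)·log₂ P(S|T), where P(S|T) = P(S,T) / P(T)
  (cells with P(S,T) = 0 contribute 0)
  (S=0,T=1): P(S|T) = (1/8)/(3/4) = 1/6;  -(1/8)·log₂(1/6) = 0.3231
  (S=1,T=0): P(S|T) = (1/8)/(1/4) = 1/2;  -(1/8)·log₂(1/2) = 0.1250
  (S=1,T=1): P(S|T) = (5/8)/(3/4) = 5/6;  -(5/8)·log₂(5/6) = 0.1644
  (S=2,T=0): P(S|T) = (1/8)/(1/4) = 1/2;  -(1/8)·log₂(1/2) = 0.1250
H(S|T) = 0.3231 + 0.1250 + 0.1644 + 0.1250
  = 0.7375 bits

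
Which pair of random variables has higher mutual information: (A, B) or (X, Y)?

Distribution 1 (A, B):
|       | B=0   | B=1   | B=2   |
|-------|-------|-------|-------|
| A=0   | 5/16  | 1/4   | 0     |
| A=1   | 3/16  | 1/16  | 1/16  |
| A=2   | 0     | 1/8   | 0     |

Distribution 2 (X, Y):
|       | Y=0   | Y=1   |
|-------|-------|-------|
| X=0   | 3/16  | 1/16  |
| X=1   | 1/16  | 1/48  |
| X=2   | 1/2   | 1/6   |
Distribution 1 (A, B):
Marginal P(A) (row sums):
  P(A=0) = 5/16 + 1/4 + 0 = 9/16
  P(A=1) = 3/16 + 1/16 + 1/16 = 5/16
  P(A=2) = 0 + 1/8 + 0 = 1/8
Marginal P(B) (column sums):
  P(B=0) = 5/16 + 3/16 + 0 = 1/2
  P(B=1) = 1/4 + 1/16 + 1/8 = 7/16
  P(B=2) = 0 + 1/16 + 0 = 1/16

H(A) = -[(9/16)·log₂(9/16) + (5/16)·log₂(5/16) + (1/8)·log₂(1/8)]
  = 0.4669 + 0.5244 + 0.3750
  = 1.3663 bits
H(B) = -[(1/2)·log₂(1/2) + (7/16)·log₂(7/16) + (1/16)·log₂(1/16)]
  = 0.5000 + 0.5218 + 0.2500
  = 1.2718 bits
H(A,B) = -[(5/16)·log₂(5/16) + (1/4)·log₂(1/4) + (3/16)·log₂(3/16) + (1/16)·log₂(1/16) + (1/16)·log₂(1/16) + (1/8)·log₂(1/8)]
  = 0.5244 + 0.5000 + 0.4528 + 0.2500 + 0.2500 + 0.3750
  = 2.3522 bits

I(A;B) = H(A) + H(B) - H(A,B)
  = 1.3663 + 1.2718 - 2.3522
  = 0.2859 bits

Distribution 2 (X, Y):
Marginal P(X) (row sums):
  P(X=0) = 3/16 + 1/16 = 1/4
  P(X=1) = 1/16 + 1/48 = 1/12
  P(X=2) = 1/2 + 1/6 = 2/3
Marginal P(Y) (column sums):
  P(Y=0) = 3/16 + 1/16 + 1/2 = 3/4
  P(Y=1) = 1/16 + 1/48 + 1/6 = 1/4

H(X) = -[(1/4)·log₂(1/4) + (1/12)·log₂(1/12) + (2/3)·log₂(2/3)]
  = 0.5000 + 0.2987 + 0.3900
  = 1.1887 bits
H(Y) = -[(3/4)·log₂(3/4) + (1/4)·log₂(1/4)]
  = 0.3113 + 0.5000
  = 0.8113 bits
H(X,Y) = -[(3/16)·log₂(3/16) + (1/16)·log₂(1/16) + (1/16)·log₂(1/16) + (1/48)·log₂(1/48) + (1/2)·log₂(1/2) + (1/6)·log₂(1/6)]
  = 0.4528 + 0.2500 + 0.2500 + 0.1164 + 0.5000 + 0.4308
  = 2.0000 bits

I(X;Y) = H(X) + H(Y) - H(X,Y)
  = 1.1887 + 0.8113 - 2.0000
  = 0.0000 bits

I(A;B) = 0.2859 bits > I(X;Y) = 0.0000 bits, so (A, B) has the higher mutual information (stronger dependence).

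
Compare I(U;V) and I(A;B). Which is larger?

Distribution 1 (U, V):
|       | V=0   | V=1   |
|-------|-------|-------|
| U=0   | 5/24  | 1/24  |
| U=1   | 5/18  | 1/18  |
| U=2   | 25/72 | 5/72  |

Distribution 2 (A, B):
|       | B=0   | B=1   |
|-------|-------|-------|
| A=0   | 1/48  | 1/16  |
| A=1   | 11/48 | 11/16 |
Distribution 1 (U, V):
Marginal P(U) (row sums):
  P(U=0) = 5/24 + 1/24 = 1/4
  P(U=1) = 5/18 + 1/18 = 1/3
  P(U=2) = 25/72 + 5/72 = 5/12
Marginal P(V) (column sums):
  P(V=0) = 5/24 + 5/18 + 25/72 = 5/6
  P(V=1) = 1/24 + 1/18 + 5/72 = 1/6

H(U) = -[(1/4)·log₂(1/4) + (1/3)·log₂(1/3) + (5/12)·log₂(5/12)]
  = 0.5000 + 0.5283 + 0.5263
  = 1.5546 bits
H(V) = -[(5/6)·log₂(5/6) + (1/6)·log₂(1/6)]
  = 0.2192 + 0.4308
  = 0.6500 bits
H(U,V) = -[(5/24)·log₂(5/24) + (1/24)·log₂(1/24) + (5/18)·log₂(5/18) + (1/18)·log₂(1/18) + (25/72)·log₂(25/72) + (5/72)·log₂(5/72)]
  = 0.4715 + 0.1910 + 0.5133 + 0.2317 + 0.5299 + 0.2672
  = 2.2046 bits

I(U;V) = H(U) + H(V) - H(U,V)
  = 1.5546 + 0.6500 - 2.2046
  = 0.0000 bits

Distribution 2 (A, B):
Marginal P(A) (row sums):
  P(A=0) = 1/48 + 1/16 = 1/12
  P(A=1) = 11/48 + 11/16 = 11/12
Marginal P(B) (column sums):
  P(B=0) = 1/48 + 11/48 = 1/4
  P(B=1) = 1/16 + 11/16 = 3/4

H(A) = -[(1/12)·log₂(1/12) + (11/12)·log₂(11/12)]
  = 0.2987 + 0.1151
  = 0.4138 bits
H(B) = -[(1/4)·log₂(1/4) + (3/4)·log₂(3/4)]
  = 0.5000 + 0.3113
  = 0.8113 bits
H(A,B) = -[(1/48)·log₂(1/48) + (1/16)·log₂(1/16) + (11/48)·log₂(11/48) + (11/16)·log₂(11/16)]
  = 0.1164 + 0.2500 + 0.4871 + 0.3716
  = 1.2251 bits

I(A;B) = H(A) + H(B) - H(A,B)
  = 0.4138 + 0.8113 - 1.2251
  = 0.0000 bits

Both joint tables factor as the product of their marginals, so I(U;V) = I(A;B) = 0 bits: neither is larger (both pairs are independent).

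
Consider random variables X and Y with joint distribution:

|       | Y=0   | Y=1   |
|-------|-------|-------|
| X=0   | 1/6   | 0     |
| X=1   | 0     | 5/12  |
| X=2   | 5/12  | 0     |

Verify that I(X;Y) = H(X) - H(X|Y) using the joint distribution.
Left side, from I(X;Y) = H(X) + H(Y) - H(X,Y):
Marginal P(X) (row sums):
  P(X=0) = 1/6 + 0 = 1/6
  P(X=1) = 0 + 5/12 = 5/12
  P(X=2) = 5/12 + 0 = 5/12
Marginal P(Y) (column sums):
  P(Y=0) = 1/6 + 0 + 5/12 = 7/12
  P(Y=1) = 0 + 5/12 + 0 = 5/12

H(X) = -[(1/6)·log₂(1/6) + (5/12)·log₂(5/12) + (5/12)·log₂(5/12)]
  = 0.4308 + 0.5263 + 0.5263
  = 1.4834 bits
H(Y) = -[(7/12)·log₂(7/12) + (5/12)·log₂(5/12)]
  = 0.4536 + 0.5263
  = 0.9799 bits
H(X,Y) = -[(1/6)·log₂(1/6) + (5/12)·log₂(5/12) + (5/12)·log₂(5/12)]
  = 0.4308 + 0.5263 + 0.5263
  = 1.4834 bits

I(X;Y) = H(X) + H(Y) - H(X,Y)
  = 1.4834 + 0.9799 - 1.4834
  = 0.9799 bits

Right side, with H(X|Y) computed directly from the conditional probabilities:
H(X|Y) = -Σ P(X,Y)·log₂ P(X|Y), where P(X|Y) = P(X,Y) / P(Y)
  (cells with P(X,Y) = 0 contribute 0)
  (X=0,Y=0): P(X|Y) = (1/6)/(7/12) = 2/7;  -(1/6)·log₂(2/7) = 0.3012
  (X=1,Y=1): P(X|Y) = (5/12)/(5/12) = 1;  -(5/12)·log₂(1) = 0.0000
  (X=2,Y=0): P(X|Y) = (5/12)/(7/12) = 5/7;  -(5/12)·log₂(5/7) = 0.2023
H(X|Y) = 0.3012 + 0.0000 + 0.2023
  = 0.5035 bits
H(X) - H(X|Y) = 1.4834 - 0.5035 = 0.9799 bits

Both sides equal 0.9799 bits, so I(X;Y) = H(X) - H(X|Y) ✓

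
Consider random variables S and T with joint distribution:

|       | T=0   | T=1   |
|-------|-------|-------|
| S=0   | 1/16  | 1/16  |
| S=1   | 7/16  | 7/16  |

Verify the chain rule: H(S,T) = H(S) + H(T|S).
Left side:
H(S,T) = -[(1/16)·log₂(1/16) + (1/16)·log₂(1/16) + (7/16)·log₂(7/16) + (7/16)·log₂(7/16)]
  = 0.2500 + 0.2500 + 0.5218 + 0.5218
  = 1.5436 bits

Right side:
Marginal P(S) (row sums):
  P(S=0) = 1/16 + 1/16 = 1/8
  P(S=1) = 7/16 + 7/16 = 7/8
H(S) = -[(1/8)·log₂(1/8) + (7/8)·log₂(7/8)]
  = 0.3750 + 0.1686
  = 0.5436 bits
H(T|S) = -Σ P(S,T)·log₂ P(T|S), where P(T|S) = P(S,T) / P(S)
  (S=0,T=0): P(T|S) = (1/16)/(1/8) = 1/2;  -(1/16)·log₂(1/2) = 0.0625
  (S=0,T=1): P(T|S) = (1/16)/(1/8) = 1/2;  -(1/16)·log₂(1/2) = 0.0625
  (S=1,T=0): P(T|S) = (7/16)/(7/8) = 1/2;  -(7/16)·log₂(1/2) = 0.4375
  (S=1,T=1): P(T|S) = (7/16)/(7/8) = 1/2;  -(7/16)·log₂(1/2) = 0.4375
H(T|S) = 0.0625 + 0.0625 + 0.4375 + 0.4375
  = 1.0000 bits
H(S) + H(T|S) = 0.5436 + 1.0000 = 1.5436 bits

Both sides equal 1.5436 bits, so the chain rule holds ✓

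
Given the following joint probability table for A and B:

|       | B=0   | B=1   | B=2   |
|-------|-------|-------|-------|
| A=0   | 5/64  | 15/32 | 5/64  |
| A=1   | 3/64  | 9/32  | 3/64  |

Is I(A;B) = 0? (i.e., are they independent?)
Marginal P(A) (row sums):
  P(A=0) = 5/64 + 15/32 + 5/64 = 5/8
  P(A=1) = 3/64 + 9/32 + 3/64 = 3/8
Marginal P(B) (column sums):
  P(B=0) = 5/64 + 3/64 = 1/8
  P(B=1) = 15/32 + 9/32 = 3/4
  P(B=2) = 5/64 + 3/64 = 1/8

A and B are independent iff P(A=i,B=j) = P(A=i)·P(B=j) for every cell.
  P(A=0)·P(B=0) = 5/8 × 1/8 = 5/64 = P(A=0,B=0) ✓
  P(A=0)·P(B=1) = 5/8 × 3/4 = 15/32 = P(A=0,B=1) ✓
  P(A=0)·P(B=2) = 5/8 × 1/8 = 5/64 = P(A=0,B=2) ✓
  P(A=1)·P(B=0) = 3/8 × 1/8 = 3/64 = P(A=1,B=0) ✓
  P(A=1)·P(B=1) = 3/8 × 3/4 = 9/32 = P(A=1,B=1) ✓
  P(A=1)·P(B=2) = 3/8 × 1/8 = 3/64 = P(A=1,B=2) ✓

Yes, A and B are independent: every cell factors, so I(A;B) = 0 bits.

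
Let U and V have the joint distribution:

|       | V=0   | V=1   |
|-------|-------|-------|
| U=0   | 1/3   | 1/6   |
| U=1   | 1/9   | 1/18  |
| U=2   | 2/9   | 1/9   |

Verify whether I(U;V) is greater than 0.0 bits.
Marginal P(U) (row sums):
  P(U=0) = 1/3 + 1/6 = 1/2
  P(U=1) = 1/9 + 1/18 = 1/6
  P(U=2) = 2/9 + 1/9 = 1/3
Marginal P(V) (column sums):
  P(V=0) = 1/3 + 1/9 + 2/9 = 2/3
  P(V=1) = 1/6 + 1/18 + 1/9 = 1/3

H(U) = -[(1/2)·log₂(1/2) + (1/6)·log₂(1/6) + (1/3)·log₂(1/3)]
  = 0.5000 + 0.4308 + 0.5283
  = 1.4591 bits
H(V) = -[(2/3)·log₂(2/3) + (1/3)·log₂(1/3)]
  = 0.3900 + 0.5283
  = 0.9183 bits
H(U,V) = -[(1/3)·log₂(1/3) + (1/6)·log₂(1/6) + (1/9)·log₂(1/9) + (1/18)·log₂(1/18) + (2/9)·log₂(2/9) + (1/9)·log₂(1/9)]
  = 0.5283 + 0.4308 + 0.3522 + 0.2317 + 0.4822 + 0.3522
  = 2.3774 bits

I(U;V) = H(U) + H(V) - H(U,V)
  = 1.4591 + 0.9183 - 2.3774
  = 0.0000 bits

No. I(U;V) = 0.0000 bits, which is ≤ 0.0 bits.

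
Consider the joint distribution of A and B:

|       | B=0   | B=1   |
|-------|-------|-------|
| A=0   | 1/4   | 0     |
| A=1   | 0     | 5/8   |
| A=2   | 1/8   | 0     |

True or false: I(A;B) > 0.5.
Marginal P(A) (row sums):
  P(A=0) = 1/4 + 0 = 1/4
  P(A=1) = 0 + 5/8 = 5/8
  P(A=2) = 1/8 + 0 = 1/8
Marginal P(B) (column sums):
  P(B=0) = 1/4 + 0 + 1/8 = 3/8
  P(B=1) = 0 + 5/8 + 0 = 5/8

H(A) = -[(1/4)·log₂(1/4) + (5/8)·log₂(5/8) + (1/8)·log₂(1/8)]
  = 0.5000 + 0.4238 + 0.3750
  = 1.2988 bits
H(B) = -[(3/8)·log₂(3/8) + (5/8)·log₂(5/8)]
  = 0.5306 + 0.4238
  = 0.9544 bits
H(A,B) = -[(1/4)·log₂(1/4) + (5/8)·log₂(5/8) + (1/8)·log₂(1/8)]
  = 0.5000 + 0.4238 + 0.3750
  = 1.2988 bits

I(A;B) = H(A) + H(B) - H(A,B)
  = 1.2988 + 0.9544 - 1.2988
  = 0.9544 bits

True. I(A;B) = 0.9544 bits, which is > 0.5 bits.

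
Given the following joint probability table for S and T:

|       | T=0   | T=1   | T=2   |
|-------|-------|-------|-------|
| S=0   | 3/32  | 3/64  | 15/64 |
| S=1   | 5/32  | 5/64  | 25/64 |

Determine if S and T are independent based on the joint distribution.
Marginal P(S) (row sums):
  P(S=0) = 3/32 + 3/64 + 15/64 = 3/8
  P(S=1) = 5/32 + 5/64 + 25/64 = 5/8
Marginal P(T) (column sums):
  P(T=0) = 3/32 + 5/32 = 1/4
  P(T=1) = 3/64 + 5/64 = 1/8
  P(T=2) = 15/64 + 25/64 = 5/8

S and T are independent iff P(S=i,T=j) = P(S=i)·P(T=j) for every cell.
  P(S=0)·P(T=0) = 3/8 × 1/4 = 3/32 = P(S=0,T=0) ✓
  P(S=0)·P(T=1) = 3/8 × 1/8 = 3/64 = P(S=0,T=1) ✓
  P(S=0)·P(T=2) = 3/8 × 5/8 = 15/64 = P(S=0,T=2) ✓
  P(S=1)·P(T=0) = 5/8 × 1/4 = 5/32 = P(S=1,T=0) ✓
  P(S=1)·P(T=1) = 5/8 × 1/8 = 5/64 = P(S=1,T=1) ✓
  P(S=1)·P(T=2) = 5/8 × 5/8 = 25/64 = P(S=1,T=2) ✓

Yes, S and T are independent: every cell factors, so I(S;T) = 0 bits.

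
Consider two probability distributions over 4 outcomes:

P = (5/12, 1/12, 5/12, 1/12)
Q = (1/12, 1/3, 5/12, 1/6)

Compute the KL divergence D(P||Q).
D(P||Q) = Σ P(i) log₂(P(i)/Q(i))
  i=0: (5/12) × log₂((5/12)/(1/12)) = (5/12) × log₂(5) = 0.9675
  i=1: (1/12) × log₂((1/12)/(1/3)) = (1/12) × log₂(1/4) = -0.1667
  i=2: (5/12) × log₂((5/12)/(5/12)) = (5/12) × log₂(1) = 0.0000
  i=3: (1/12) × log₂((1/12)/(1/6)) = (1/12) × log₂(1/2) = -0.0833
D(P||Q) = 0.9675 - 0.1667 + 0.0000 - 0.0833
  = 0.7175 bits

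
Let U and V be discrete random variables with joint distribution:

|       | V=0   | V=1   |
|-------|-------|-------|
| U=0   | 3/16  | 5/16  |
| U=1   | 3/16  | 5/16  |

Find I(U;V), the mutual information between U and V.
Marginal P(U) (row sums):
  P(U=0) = 3/16 + 5/16 = 1/2
  P(U=1) = 3/16 + 5/16 = 1/2
Marginal P(V) (column sums):
  P(V=0) = 3/16 + 3/16 = 3/8
  P(V=1) = 5/16 + 5/16 = 5/8

H(U) = -[(1/2)·log₂(1/2) + (1/2)·log₂(1/2)]
  = 0.5000 + 0.5000
  = 1.0000 bits
H(V) = -[(3/8)·log₂(3/8) + (5/8)·log₂(5/8)]
  = 0.5306 + 0.4238
  = 0.9544 bits
H(U,V) = -[(3/16)·log₂(3/16) + (5/16)·log₂(5/16) + (3/16)·log₂(3/16) + (5/16)·log₂(5/16)]
  = 0.4528 + 0.5244 + 0.4528 + 0.5244
  = 1.9544 bits

I(U;V) = H(U) + H(V) - H(U,V)
  = 1.0000 + 0.9544 - 1.9544
  = 0.0000 bits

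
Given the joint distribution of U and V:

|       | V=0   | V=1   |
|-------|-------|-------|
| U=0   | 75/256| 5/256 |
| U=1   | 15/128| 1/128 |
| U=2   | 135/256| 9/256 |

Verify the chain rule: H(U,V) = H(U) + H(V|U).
Left side:
H(U,V) = -[(75/256)·log₂(75/256) + (5/256)·log₂(5/256) + (15/128)·log₂(15/128) + (1/128)·log₂(1/128) + (135/256)·log₂(135/256) + (9/256)·log₂(9/256)]
  = 0.5189 + 0.1109 + 0.3625 + 0.0547 + 0.4868 + 0.1698
  = 1.7036 bits

Right side:
Marginal P(U) (row sums):
  P(U=0) = 75/256 + 5/256 = 5/16
  P(U=1) = 15/128 + 1/128 = 1/8
  P(U=2) = 135/256 + 9/256 = 9/16
H(U) = -[(5/16)·log₂(5/16) + (1/8)·log₂(1/8) + (9/16)·log₂(9/16)]
  = 0.5244 + 0.3750 + 0.4669
  = 1.3663 bits
H(V|U) = -Σ P(U,V)·log₂ P(V|U), where P(V|U) = P(U,V) / P(U)
  (U=0,V=0): P(V|U) = (75/256)/(5/16) = 15/16;  -(75/256)·log₂(15/16) = 0.0273
  (U=0,V=1): P(V|U) = (5/256)/(5/16) = 1/16;  -(5/256)·log₂(1/16) = 0.0781
  (U=1,V=0): P(V|U) = (15/128)/(1/8) = 15/16;  -(15/128)·log₂(15/16) = 0.0109
  (U=1,V=1): P(V|U) = (1/128)/(1/8) = 1/16;  -(1/128)·log₂(1/16) = 0.0313
  (U=2,V=0): P(V|U) = (135/256)/(9/16) = 15/16;  -(135/256)·log₂(15/16) = 0.0491
  (U=2,V=1): P(V|U) = (9/256)/(9/16) = 1/16;  -(9/256)·log₂(1/16) = 0.1406
H(V|U) = 0.0273 + 0.0781 + 0.0109 + 0.0313 + 0.0491 + 0.1406
  = 0.3373 bits
H(U) + H(V|U) = 1.3663 + 0.3373 = 1.7036 bits

Both sides equal 1.7036 bits, so the chain rule holds ✓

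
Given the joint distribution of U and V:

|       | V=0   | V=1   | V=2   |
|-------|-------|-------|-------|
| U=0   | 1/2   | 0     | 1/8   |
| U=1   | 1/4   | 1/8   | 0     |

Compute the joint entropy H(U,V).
H(U,V) = -Σ P(U,V) log₂ P(U,V), summed over the non-zero cells:
H(U,V) = -[(1/2)·log₂(1/2) + (1/8)·log₂(1/8) + (1/4)·log₂(1/4) + (1/8)·log₂(1/8)]
  = 0.5000 + 0.3750 + 0.5000 + 0.3750
  = 1.7500 bits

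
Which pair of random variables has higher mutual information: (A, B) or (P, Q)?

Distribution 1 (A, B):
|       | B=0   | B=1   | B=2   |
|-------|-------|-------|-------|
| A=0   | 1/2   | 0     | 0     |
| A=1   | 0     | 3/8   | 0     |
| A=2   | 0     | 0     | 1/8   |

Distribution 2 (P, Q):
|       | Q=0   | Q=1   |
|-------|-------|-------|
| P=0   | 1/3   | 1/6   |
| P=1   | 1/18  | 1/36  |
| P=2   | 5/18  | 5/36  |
Distribution 1 (A, B):
Marginal P(A) (row sums):
  P(A=0) = 1/2 + 0 + 0 = 1/2
  P(A=1) = 0 + 3/8 + 0 = 3/8
  P(A=2) = 0 + 0 + 1/8 = 1/8
Marginal P(B) (column sums):
  P(B=0) = 1/2 + 0 + 0 = 1/2
  P(B=1) = 0 + 3/8 + 0 = 3/8
  P(B=2) = 0 + 0 + 1/8 = 1/8

H(A) = -[(1/2)·log₂(1/2) + (3/8)·log₂(3/8) + (1/8)·log₂(1/8)]
  = 0.5000 + 0.5306 + 0.3750
  = 1.4056 bits
H(B) = -[(1/2)·log₂(1/2) + (3/8)·log₂(3/8) + (1/8)·log₂(1/8)]
  = 0.5000 + 0.5306 + 0.3750
  = 1.4056 bits
H(A,B) = -[(1/2)·log₂(1/2) + (3/8)·log₂(3/8) + (1/8)·log₂(1/8)]
  = 0.5000 + 0.5306 + 0.3750
  = 1.4056 bits

I(A;B) = H(A) + H(B) - H(A,B)
  = 1.4056 + 1.4056 - 1.4056
  = 1.4056 bits

Distribution 2 (P, Q):
Marginal P(P) (row sums):
  P(P=0) = 1/3 + 1/6 = 1/2
  P(P=1) = 1/18 + 1/36 = 1/12
  P(P=2) = 5/18 + 5/36 = 5/12
Marginal P(Q) (column sums):
  P(Q=0) = 1/3 + 1/18 + 5/18 = 2/3
  P(Q=1) = 1/6 + 1/36 + 5/36 = 1/3

H(P) = -[(1/2)·log₂(1/2) + (1/12)·log₂(1/12) + (5/12)·log₂(5/12)]
  = 0.5000 + 0.2987 + 0.5263
  = 1.3250 bits
H(Q) = -[(2/3)·log₂(2/3) + (1/3)·log₂(1/3)]
  = 0.3900 + 0.5283
  = 0.9183 bits
H(P,Q) = -[(1/3)·log₂(1/3) + (1/6)·log₂(1/6) + (1/18)·log₂(1/18) + (1/36)·log₂(1/36) + (5/18)·log₂(5/18) + (5/36)·log₂(5/36)]
  = 0.5283 + 0.4308 + 0.2317 + 0.1436 + 0.5133 + 0.3956
  = 2.2433 bits

I(P;Q) = H(P) + H(Q) - H(P,Q)
  = 1.3250 + 0.9183 - 2.2433
  = 0.0000 bits

I(A;B) = 1.4056 bits > I(P;Q) = 0.0000 bits, so (A, B) has the higher mutual information (stronger dependence).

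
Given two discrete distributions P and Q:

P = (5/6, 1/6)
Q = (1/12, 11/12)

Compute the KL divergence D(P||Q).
D(P||Q) = Σ P(i) log₂(P(i)/Q(i))
  i=0: (5/6) × log₂((5/6)/(1/12)) = (5/6) × log₂(10) = 2.7683
  i=1: (1/6) × log₂((1/6)/(11/12)) = (1/6) × log₂(2/11) = -0.4099
D(P||Q) = 2.7683 - 0.4099
  = 2.3584 bits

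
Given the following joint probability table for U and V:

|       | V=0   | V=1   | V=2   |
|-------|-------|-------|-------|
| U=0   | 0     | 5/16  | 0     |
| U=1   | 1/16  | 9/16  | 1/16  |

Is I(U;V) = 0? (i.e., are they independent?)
Marginal P(U) (row sums):
  P(U=0) = 0 + 5/16 + 0 = 5/16
  P(U=1) = 1/16 + 9/16 + 1/16 = 11/16
Marginal P(V) (column sums):
  P(V=0) = 0 + 1/16 = 1/16
  P(V=1) = 5/16 + 9/16 = 7/8
  P(V=2) = 0 + 1/16 = 1/16

U and V are independent iff P(U=i,V=j) = P(U=i)·P(V=j) for every cell.
  P(U=0)·P(V=0) = 5/16 × 1/16 = 5/256, but P(U=0,V=0) = 0 ✗

No, U and V are not independent. Quantitatively, I(U;V) > 0:

H(U) = -[(5/16)·log₂(5/16) + (11/16)·log₂(11/16)]
  = 0.5244 + 0.3716
  = 0.8960 bits
H(V) = -[(1/16)·log₂(1/16) + (7/8)·log₂(7/8) + (1/16)·log₂(1/16)]
  = 0.2500 + 0.1686 + 0.2500
  = 0.6686 bits
H(U,V) = -[(5/16)·log₂(5/16) + (1/16)·log₂(1/16) + (9/16)·log₂(9/16) + (1/16)·log₂(1/16)]
  = 0.5244 + 0.2500 + 0.4669 + 0.2500
  = 1.4913 bits
I(U;V) = H(U) + H(V) - H(U,V) = 0.8960 + 0.6686 - 1.4913 = 0.0733 bits > 0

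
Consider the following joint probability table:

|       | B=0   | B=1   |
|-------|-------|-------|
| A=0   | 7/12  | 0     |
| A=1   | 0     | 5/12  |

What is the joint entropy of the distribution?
H(A,B) = -Σ P(A,B) log₂ P(A,B), summed over the non-zero cells:
H(A,B) = -[(7/12)·log₂(7/12) + (5/12)·log₂(5/12)]
  = 0.4536 + 0.5263
  = 0.9799 bits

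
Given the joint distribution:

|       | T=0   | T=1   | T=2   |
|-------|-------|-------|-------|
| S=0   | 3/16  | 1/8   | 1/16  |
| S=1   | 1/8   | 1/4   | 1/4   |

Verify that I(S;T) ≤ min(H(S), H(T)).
Marginal P(S) (row sums):
  P(S=0) = 3/16 + 1/8 + 1/16 = 3/8
  P(S=1) = 1/8 + 1/4 + 1/4 = 5/8
Marginal P(T) (column sums):
  P(T=0) = 3/16 + 1/8 = 5/16
  P(T=1) = 1/8 + 1/4 = 3/8
  P(T=2) = 1/16 + 1/4 = 5/16

H(S) = -[(3/8)·log₂(3/8) + (5/8)·log₂(5/8)]
  = 0.5306 + 0.4238
  = 0.9544 bits
H(T) = -[(5/16)·log₂(5/16) + (3/8)·log₂(3/8) + (5/16)·log₂(5/16)]
  = 0.5244 + 0.5306 + 0.5244
  = 1.5794 bits
H(S,T) = -[(3/16)·log₂(3/16) + (1/8)·log₂(1/8) + (1/16)·log₂(1/16) + (1/8)·log₂(1/8) + (1/4)·log₂(1/4) + (1/4)·log₂(1/4)]
  = 0.4528 + 0.3750 + 0.2500 + 0.3750 + 0.5000 + 0.5000
  = 2.4528 bits

I(S;T) = H(S) + H(T) - H(S,T)
  = 0.9544 + 1.5794 - 2.4528
  = 0.0810 bits

min(H(S), H(T)) = min(0.9544, 1.5794) = 0.9544 bits
Since 0.0810 ≤ 0.9544, the bound is satisfied ✓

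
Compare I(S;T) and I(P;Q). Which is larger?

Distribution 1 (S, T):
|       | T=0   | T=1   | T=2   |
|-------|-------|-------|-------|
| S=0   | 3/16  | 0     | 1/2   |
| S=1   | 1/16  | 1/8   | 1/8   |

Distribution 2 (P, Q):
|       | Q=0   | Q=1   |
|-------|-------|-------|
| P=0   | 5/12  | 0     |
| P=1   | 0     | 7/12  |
Distribution 1 (S, T):
Marginal P(S) (row sums):
  P(S=0) = 3/16 + 0 + 1/2 = 11/16
  P(S=1) = 1/16 + 1/8 + 1/8 = 5/16
Marginal P(T) (column sums):
  P(T=0) = 3/16 + 1/16 = 1/4
  P(T=1) = 0 + 1/8 = 1/8
  P(T=2) = 1/2 + 1/8 = 5/8

H(S) = -[(11/16)·log₂(11/16) + (5/16)·log₂(5/16)]
  = 0.3716 + 0.5244
  = 0.8960 bits
H(T) = -[(1/4)·log₂(1/4) + (1/8)·log₂(1/8) + (5/8)·log₂(5/8)]
  = 0.5000 + 0.3750 + 0.4238
  = 1.2988 bits
H(S,T) = -[(3/16)·log₂(3/16) + (1/2)·log₂(1/2) + (1/16)·log₂(1/16) + (1/8)·log₂(1/8) + (1/8)·log₂(1/8)]
  = 0.4528 + 0.5000 + 0.2500 + 0.3750 + 0.3750
  = 1.9528 bits

I(S;T) = H(S) + H(T) - H(S,T)
  = 0.8960 + 1.2988 - 1.9528
  = 0.2420 bits

Distribution 2 (P, Q):
Marginal P(P) (row sums):
  P(P=0) = 5/12 + 0 = 5/12
  P(P=1) = 0 + 7/12 = 7/12
Marginal P(Q) (column sums):
  P(Q=0) = 5/12 + 0 = 5/12
  P(Q=1) = 0 + 7/12 = 7/12

H(P) = -[(5/12)·log₂(5/12) + (7/12)·log₂(7/12)]
  = 0.5263 + 0.4536
  = 0.9799 bits
H(Q) = -[(5/12)·log₂(5/12) + (7/12)·log₂(7/12)]
  = 0.5263 + 0.4536
  = 0.9799 bits
H(P,Q) = -[(5/12)·log₂(5/12) + (7/12)·log₂(7/12)]
  = 0.5263 + 0.4536
  = 0.9799 bits

I(P;Q) = H(P) + H(Q) - H(P,Q)
  = 0.9799 + 0.9799 - 0.9799
  = 0.9799 bits

I(P;Q) = 0.9799 bits > I(S;T) = 0.2420 bits, so (P, Q) has the higher mutual information (stronger dependence).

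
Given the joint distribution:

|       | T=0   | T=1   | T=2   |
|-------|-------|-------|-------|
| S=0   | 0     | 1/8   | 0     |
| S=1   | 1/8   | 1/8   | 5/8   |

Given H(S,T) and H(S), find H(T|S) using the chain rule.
From the chain rule: H(S,T) = H(S) + H(T|S)
Therefore: H(T|S) = H(S,T) - H(S)

H(S,T) = -[(1/8)·log₂(1/8) + (1/8)·log₂(1/8) + (1/8)·log₂(1/8) + (5/8)·log₂(5/8)]
  = 0.3750 + 0.3750 + 0.3750 + 0.4238
  = 1.5488 bits
Marginal P(S) (row sums):
  P(S=0) = 0 + 1/8 + 0 = 1/8
  P(S=1) = 1/8 + 1/8 + 5/8 = 7/8
H(S) = -[(1/8)·log₂(1/8) + (7/8)·log₂(7/8)]
  = 0.3750 + 0.1686
  = 0.5436 bits

H(T|S) = 1.5488 - 0.5436 = 1.0052 bits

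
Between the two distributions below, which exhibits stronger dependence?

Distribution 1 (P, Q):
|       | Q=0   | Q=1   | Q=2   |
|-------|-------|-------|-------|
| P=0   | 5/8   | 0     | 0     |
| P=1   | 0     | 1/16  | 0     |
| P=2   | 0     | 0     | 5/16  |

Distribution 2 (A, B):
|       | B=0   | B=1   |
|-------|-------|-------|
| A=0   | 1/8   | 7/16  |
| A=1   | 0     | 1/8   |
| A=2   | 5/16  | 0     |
Distribution 1 (P, Q):
Marginal P(P) (row sums):
  P(P=0) = 5/8 + 0 + 0 = 5/8
  P(P=1) = 0 + 1/16 + 0 = 1/16
  P(P=2) = 0 + 0 + 5/16 = 5/16
Marginal P(Q) (column sums):
  P(Q=0) = 5/8 + 0 + 0 = 5/8
  P(Q=1) = 0 + 1/16 + 0 = 1/16
  P(Q=2) = 0 + 0 + 5/16 = 5/16

H(P) = -[(5/8)·log₂(5/8) + (1/16)·log₂(1/16) + (5/16)·log₂(5/16)]
  = 0.4238 + 0.2500 + 0.5244
  = 1.1982 bits
H(Q) = -[(5/8)·log₂(5/8) + (1/16)·log₂(1/16) + (5/16)·log₂(5/16)]
  = 0.4238 + 0.2500 + 0.5244
  = 1.1982 bits
H(P,Q) = -[(5/8)·log₂(5/8) + (1/16)·log₂(1/16) + (5/16)·log₂(5/16)]
  = 0.4238 + 0.2500 + 0.5244
  = 1.1982 bits

I(P;Q) = H(P) + H(Q) - H(P,Q)
  = 1.1982 + 1.1982 - 1.1982
  = 1.1982 bits

Distribution 2 (A, B):
Marginal P(A) (row sums):
  P(A=0) = 1/8 + 7/16 = 9/16
  P(A=1) = 0 + 1/8 = 1/8
  P(A=2) = 5/16 + 0 = 5/16
Marginal P(B) (column sums):
  P(B=0) = 1/8 + 0 + 5/16 = 7/16
  P(B=1) = 7/16 + 1/8 + 0 = 9/16

H(A) = -[(9/16)·log₂(9/16) + (1/8)·log₂(1/8) + (5/16)·log₂(5/16)]
  = 0.4669 + 0.3750 + 0.5244
  = 1.3663 bits
H(B) = -[(7/16)·log₂(7/16) + (9/16)·log₂(9/16)]
  = 0.5218 + 0.4669
  = 0.9887 bits
H(A,B) = -[(1/8)·log₂(1/8) + (7/16)·log₂(7/16) + (1/8)·log₂(1/8) + (5/16)·log₂(5/16)]
  = 0.3750 + 0.5218 + 0.3750 + 0.5244
  = 1.7962 bits

I(A;B) = H(A) + H(B) - H(A,B)
  = 1.3663 + 0.9887 - 1.7962
  = 0.5588 bits

I(P;Q) = 1.1982 bits > I(A;B) = 0.5588 bits, so (P, Q) has the higher mutual information (stronger dependence).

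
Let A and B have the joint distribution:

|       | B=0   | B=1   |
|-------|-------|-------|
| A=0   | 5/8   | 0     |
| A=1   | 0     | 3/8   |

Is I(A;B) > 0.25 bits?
Marginal P(A) (row sums):
  P(A=0) = 5/8 + 0 = 5/8
  P(A=1) = 0 + 3/8 = 3/8
Marginal P(B) (column sums):
  P(B=0) = 5/8 + 0 = 5/8
  P(B=1) = 0 + 3/8 = 3/8

H(A) = -[(5/8)·log₂(5/8) + (3/8)·log₂(3/8)]
  = 0.4238 + 0.5306
  = 0.9544 bits
H(B) = -[(5/8)·log₂(5/8) + (3/8)·log₂(3/8)]
  = 0.4238 + 0.5306
  = 0.9544 bits
H(A,B) = -[(5/8)·log₂(5/8) + (3/8)·log₂(3/8)]
  = 0.4238 + 0.5306
  = 0.9544 bits

I(A;B) = H(A) + H(B) - H(A,B)
  = 0.9544 + 0.9544 - 0.9544
  = 0.9544 bits

Yes. I(A;B) = 0.9544 bits, which is > 0.25 bits.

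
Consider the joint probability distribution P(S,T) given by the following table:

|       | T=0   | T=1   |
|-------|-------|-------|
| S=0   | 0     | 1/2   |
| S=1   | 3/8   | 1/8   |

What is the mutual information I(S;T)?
Marginal P(S) (row sums):
  P(S=0) = 0 + 1/2 = 1/2
  P(S=1) = 3/8 + 1/8 = 1/2
Marginal P(T) (column sums):
  P(T=0) = 0 + 3/8 = 3/8
  P(T=1) = 1/2 + 1/8 = 5/8

H(S) = -[(1/2)·log₂(1/2) + (1/2)·log₂(1/2)]
  = 0.5000 + 0.5000
  = 1.0000 bits
H(T) = -[(3/8)·log₂(3/8) + (5/8)·log₂(5/8)]
  = 0.5306 + 0.4238
  = 0.9544 bits
H(S,T) = -[(1/2)·log₂(1/2) + (3/8)·log₂(3/8) + (1/8)·log₂(1/8)]
  = 0.5000 + 0.5306 + 0.3750
  = 1.4056 bits

I(S;T) = H(S) + H(T) - H(S,T)
  = 1.0000 + 0.9544 - 1.4056
  = 0.5488 bits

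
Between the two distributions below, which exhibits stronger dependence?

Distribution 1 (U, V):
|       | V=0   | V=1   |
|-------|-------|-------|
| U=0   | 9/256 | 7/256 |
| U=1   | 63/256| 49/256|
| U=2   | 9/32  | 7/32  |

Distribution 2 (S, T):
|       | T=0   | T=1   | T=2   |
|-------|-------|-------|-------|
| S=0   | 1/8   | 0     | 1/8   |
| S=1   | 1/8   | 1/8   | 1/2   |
Distribution 1 (U, V):
Marginal P(U) (row sums):
  P(U=0) = 9/256 + 7/256 = 1/16
  P(U=1) = 63/256 + 49/256 = 7/16
  P(U=2) = 9/32 + 7/32 = 1/2
Marginal P(V) (column sums):
  P(V=0) = 9/256 + 63/256 + 9/32 = 9/16
  P(V=1) = 7/256 + 49/256 + 7/32 = 7/16

H(U) = -[(1/16)·log₂(1/16) + (7/16)·log₂(7/16) + (1/2)·log₂(1/2)]
  = 0.2500 + 0.5218 + 0.5000
  = 1.2718 bits
H(V) = -[(9/16)·log₂(9/16) + (7/16)·log₂(7/16)]
  = 0.4669 + 0.5218
  = 0.9887 bits
H(U,V) = -[(9/256)·log₂(9/256) + (7/256)·log₂(7/256) + (63/256)·log₂(63/256) + (49/256)·log₂(49/256) + (9/32)·log₂(9/32) + (7/32)·log₂(7/32)]
  = 0.1698 + 0.1420 + 0.4978 + 0.4566 + 0.5147 + 0.4796
  = 2.2605 bits

I(U;V) = H(U) + H(V) - H(U,V)
  = 1.2718 + 0.9887 - 2.2605
  = 0.0000 bits

Distribution 2 (S, T):
Marginal P(S) (row sums):
  P(S=0) = 1/8 + 0 + 1/8 = 1/4
  P(S=1) = 1/8 + 1/8 + 1/2 = 3/4
Marginal P(T) (column sums):
  P(T=0) = 1/8 + 1/8 = 1/4
  P(T=1) = 0 + 1/8 = 1/8
  P(T=2) = 1/8 + 1/2 = 5/8

H(S) = -[(1/4)·log₂(1/4) + (3/4)·log₂(3/4)]
  = 0.5000 + 0.3113
  = 0.8113 bits
H(T) = -[(1/4)·log₂(1/4) + (1/8)·log₂(1/8) + (5/8)·log₂(5/8)]
  = 0.5000 + 0.3750 + 0.4238
  = 1.2988 bits
H(S,T) = -[(1/8)·log₂(1/8) + (1/8)·log₂(1/8) + (1/8)·log₂(1/8) + (1/8)·log₂(1/8) + (1/2)·log₂(1/2)]
  = 0.3750 + 0.3750 + 0.3750 + 0.3750 + 0.5000
  = 2.0000 bits

I(S;T) = H(S) + H(T) - H(S,T)
  = 0.8113 + 1.2988 - 2.0000
  = 0.1101 bits

I(S;T) = 0.1101 bits > I(U;V) = 0.0000 bits, so (S, T) has the higher mutual information (stronger dependence).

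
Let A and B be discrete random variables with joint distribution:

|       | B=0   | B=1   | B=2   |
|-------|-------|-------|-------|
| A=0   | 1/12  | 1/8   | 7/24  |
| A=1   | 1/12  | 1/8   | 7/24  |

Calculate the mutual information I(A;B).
Marginal P(A) (row sums):
  P(A=0) = 1/12 + 1/8 + 7/24 = 1/2
  P(A=1) = 1/12 + 1/8 + 7/24 = 1/2
Marginal P(B) (column sums):
  P(B=0) = 1/12 + 1/12 = 1/6
  P(B=1) = 1/8 + 1/8 = 1/4
  P(B=2) = 7/24 + 7/24 = 7/12

H(A) = -[(1/2)·log₂(1/2) + (1/2)·log₂(1/2)]
  = 0.5000 + 0.5000
  = 1.0000 bits
H(B) = -[(1/6)·log₂(1/6) + (1/4)·log₂(1/4) + (7/12)·log₂(7/12)]
  = 0.4308 + 0.5000 + 0.4536
  = 1.3844 bits
H(A,B) = -[(1/12)·log₂(1/12) + (1/8)·log₂(1/8) + (7/24)·log₂(7/24) + (1/12)·log₂(1/12) + (1/8)·log₂(1/8) + (7/24)·log₂(7/24)]
  = 0.2987 + 0.3750 + 0.5185 + 0.2987 + 0.3750 + 0.5185
  = 2.3844 bits

I(A;B) = H(A) + H(B) - H(A,B)
  = 1.0000 + 1.3844 - 2.3844
  = 0.0000 bits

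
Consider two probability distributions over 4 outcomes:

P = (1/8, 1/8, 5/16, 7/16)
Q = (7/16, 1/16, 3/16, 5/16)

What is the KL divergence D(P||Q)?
D(P||Q) = Σ P(i) log₂(P(i)/Q(i))
  i=0: (1/8) × log₂((1/8)/(7/16)) = (1/8) × log₂(2/7) = -0.2259
  i=1: (1/8) × log₂((1/8)/(1/16)) = (1/8) × log₂(2) = 0.1250
  i=2: (5/16) × log₂((5/16)/(3/16)) = (5/16) × log₂(5/3) = 0.2303
  i=3: (7/16) × log₂((7/16)/(5/16)) = (7/16) × log₂(7/5) = 0.2124
D(P||Q) = -0.2259 + 0.1250 + 0.2303 + 0.2124
  = 0.3418 bits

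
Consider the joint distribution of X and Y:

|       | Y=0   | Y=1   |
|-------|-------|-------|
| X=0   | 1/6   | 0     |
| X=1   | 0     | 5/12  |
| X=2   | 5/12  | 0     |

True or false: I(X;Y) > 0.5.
Marginal P(X) (row sums):
  P(X=0) = 1/6 + 0 = 1/6
  P(X=1) = 0 + 5/12 = 5/12
  P(X=2) = 5/12 + 0 = 5/12
Marginal P(Y) (column sums):
  P(Y=0) = 1/6 + 0 + 5/12 = 7/12
  P(Y=1) = 0 + 5/12 + 0 = 5/12

H(X) = -[(1/6)·log₂(1/6) + (5/12)·log₂(5/12) + (5/12)·log₂(5/12)]
  = 0.4308 + 0.5263 + 0.5263
  = 1.4834 bits
H(Y) = -[(7/12)·log₂(7/12) + (5/12)·log₂(5/12)]
  = 0.4536 + 0.5263
  = 0.9799 bits
H(X,Y) = -[(1/6)·log₂(1/6) + (5/12)·log₂(5/12) + (5/12)·log₂(5/12)]
  = 0.4308 + 0.5263 + 0.5263
  = 1.4834 bits

I(X;Y) = H(X) + H(Y) - H(X,Y)
  = 1.4834 + 0.9799 - 1.4834
  = 0.9799 bits

True. I(X;Y) = 0.9799 bits, which is > 0.5 bits.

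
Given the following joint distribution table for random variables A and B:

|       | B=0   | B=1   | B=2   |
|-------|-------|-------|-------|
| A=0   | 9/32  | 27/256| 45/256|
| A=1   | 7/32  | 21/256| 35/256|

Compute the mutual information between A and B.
Marginal P(A) (row sums):
  P(A=0) = 9/32 + 27/256 + 45/256 = 9/16
  P(A=1) = 7/32 + 21/256 + 35/256 = 7/16
Marginal P(B) (column sums):
  P(B=0) = 9/32 + 7/32 = 1/2
  P(B=1) = 27/256 + 21/256 = 3/16
  P(B=2) = 45/256 + 35/256 = 5/16

H(A) = -[(9/16)·log₂(9/16) + (7/16)·log₂(7/16)]
  = 0.4669 + 0.5218
  = 0.9887 bits
H(B) = -[(1/2)·log₂(1/2) + (3/16)·log₂(3/16) + (5/16)·log₂(5/16)]
  = 0.5000 + 0.4528 + 0.5244
  = 1.4772 bits
H(A,B) = -[(9/32)·log₂(9/32) + (27/256)·log₂(27/256) + (45/256)·log₂(45/256) + (7/32)·log₂(7/32) + (21/256)·log₂(21/256) + (35/256)·log₂(35/256)]
  = 0.5147 + 0.3423 + 0.4409 + 0.4796 + 0.2959 + 0.3925
  = 2.4659 bits

I(A;B) = H(A) + H(B) - H(A,B)
  = 0.9887 + 1.4772 - 2.4659
  = 0.0000 bits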